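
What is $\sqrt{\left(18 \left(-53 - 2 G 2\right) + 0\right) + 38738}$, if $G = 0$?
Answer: $2 \sqrt{9446} \approx 194.38$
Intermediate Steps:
$\sqrt{\left(18 \left(-53 - 2 G 2\right) + 0\right) + 38738} = \sqrt{\left(18 \left(-53 - 2 \cdot 0 \cdot 2\right) + 0\right) + 38738} = \sqrt{\left(18 \left(-53 - 0 \cdot 2\right) + 0\right) + 38738} = \sqrt{\left(18 \left(-53 - 0\right) + 0\right) + 38738} = \sqrt{\left(18 \left(-53 + 0\right) + 0\right) + 38738} = \sqrt{\left(18 \left(-53\right) + 0\right) + 38738} = \sqrt{\left(-954 + 0\right) + 38738} = \sqrt{-954 + 38738} = \sqrt{37784} = 2 \sqrt{9446}$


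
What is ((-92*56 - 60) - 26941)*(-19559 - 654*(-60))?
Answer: -632803193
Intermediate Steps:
((-92*56 - 60) - 26941)*(-19559 - 654*(-60)) = ((-5152 - 60) - 26941)*(-19559 + 39240) = (-5212 - 26941)*19681 = -32153*19681 = -632803193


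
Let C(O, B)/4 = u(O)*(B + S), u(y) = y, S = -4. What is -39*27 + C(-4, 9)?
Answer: -1133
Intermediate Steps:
C(O, B) = 4*O*(-4 + B) (C(O, B) = 4*(O*(B - 4)) = 4*(O*(-4 + B)) = 4*O*(-4 + B))
-39*27 + C(-4, 9) = -39*27 + 4*(-4)*(-4 + 9) = -1053 + 4*(-4)*5 = -1053 - 80 = -1133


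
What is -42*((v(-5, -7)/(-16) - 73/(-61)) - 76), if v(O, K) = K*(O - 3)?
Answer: 200613/61 ≈ 3288.7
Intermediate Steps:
v(O, K) = K*(-3 + O)
-42*((v(-5, -7)/(-16) - 73/(-61)) - 76) = -42*((-7*(-3 - 5)/(-16) - 73/(-61)) - 76) = -42*((-7*(-8)*(-1/16) - 73*(-1/61)) - 76) = -42*((56*(-1/16) + 73/61) - 76) = -42*((-7/2 + 73/61) - 76) = -42*(-281/122 - 76) = -42*(-9553/122) = 200613/61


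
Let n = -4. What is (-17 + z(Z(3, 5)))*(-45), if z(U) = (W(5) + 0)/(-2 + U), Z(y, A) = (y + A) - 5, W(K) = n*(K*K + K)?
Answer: 6165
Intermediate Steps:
W(K) = -4*K - 4*K² (W(K) = -4*(K*K + K) = -4*(K² + K) = -4*(K + K²) = -4*K - 4*K²)
Z(y, A) = -5 + A + y (Z(y, A) = (A + y) - 5 = -5 + A + y)
z(U) = -120/(-2 + U) (z(U) = (-4*5*(1 + 5) + 0)/(-2 + U) = (-4*5*6 + 0)/(-2 + U) = (-120 + 0)/(-2 + U) = -120/(-2 + U))
(-17 + z(Z(3, 5)))*(-45) = (-17 - 120/(-2 + (-5 + 5 + 3)))*(-45) = (-17 - 120/(-2 + 3))*(-45) = (-17 - 120/1)*(-45) = (-17 - 120*1)*(-45) = (-17 - 120)*(-45) = -137*(-45) = 6165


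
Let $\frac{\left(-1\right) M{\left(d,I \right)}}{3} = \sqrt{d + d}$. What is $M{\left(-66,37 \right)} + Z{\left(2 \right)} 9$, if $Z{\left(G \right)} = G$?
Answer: $18 - 6 i \sqrt{33} \approx 18.0 - 34.467 i$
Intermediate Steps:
$M{\left(d,I \right)} = - 3 \sqrt{2} \sqrt{d}$ ($M{\left(d,I \right)} = - 3 \sqrt{d + d} = - 3 \sqrt{2 d} = - 3 \sqrt{2} \sqrt{d}$)
$M{\left(-66,37 \right)} + Z{\left(2 \right)} 9 = - 3 \sqrt{2} \sqrt{-66} + 2 \cdot 9 = - 3 \sqrt{2} i \sqrt{66} + 18 = - 6 i \sqrt{33} + 18 = 18 - 6 i \sqrt{33}$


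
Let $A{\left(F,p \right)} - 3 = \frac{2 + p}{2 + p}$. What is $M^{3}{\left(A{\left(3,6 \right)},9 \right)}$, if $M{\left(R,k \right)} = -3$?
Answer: $-27$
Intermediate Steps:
$A{\left(F,p \right)} = 4$ ($A{\left(F,p \right)} = 3 + \frac{2 + p}{2 + p} = 3 + 1 = 4$)
$M^{3}{\left(A{\left(3,6 \right)},9 \right)} = \left(-3\right)^{3} = -27$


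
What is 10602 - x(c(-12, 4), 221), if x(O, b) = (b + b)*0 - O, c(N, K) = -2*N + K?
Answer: 10630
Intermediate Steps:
c(N, K) = K - 2*N
x(O, b) = -O (x(O, b) = (2*b)*0 - O = 0 - O = -O)
10602 - x(c(-12, 4), 221) = 10602 - (-1)*(4 - 2*(-12)) = 10602 - (-1)*(4 + 24) = 10602 - (-1)*28 = 10602 - 1*(-28) = 10602 + 28 = 10630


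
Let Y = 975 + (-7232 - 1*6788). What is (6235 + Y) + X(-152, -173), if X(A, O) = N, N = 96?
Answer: -6714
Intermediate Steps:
X(A, O) = 96
Y = -13045 (Y = 975 + (-7232 - 6788) = 975 - 14020 = -13045)
(6235 + Y) + X(-152, -173) = (6235 - 13045) + 96 = -6810 + 96 = -6714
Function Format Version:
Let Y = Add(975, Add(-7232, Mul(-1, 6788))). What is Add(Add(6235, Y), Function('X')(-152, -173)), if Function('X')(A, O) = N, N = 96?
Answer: -6714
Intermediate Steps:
Function('X')(A, O) = 96
Y = -13045 (Y = Add(975, Add(-7232, -6788)) = Add(975, -14020) = -13045)
Add(Add(6235, Y), Function('X')(-152, -173)) = Add(Add(6235, -13045), 96) = Add(-6810, 96) = -6714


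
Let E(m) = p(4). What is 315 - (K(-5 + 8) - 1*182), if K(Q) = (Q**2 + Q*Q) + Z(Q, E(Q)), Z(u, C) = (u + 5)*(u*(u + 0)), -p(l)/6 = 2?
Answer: 407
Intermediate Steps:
p(l) = -12 (p(l) = -6*2 = -12)
E(m) = -12
Z(u, C) = u**2*(5 + u) (Z(u, C) = (5 + u)*(u*u) = (5 + u)*u**2 = u**2*(5 + u))
K(Q) = 2*Q**2 + Q**2*(5 + Q) (K(Q) = (Q**2 + Q*Q) + Q**2*(5 + Q) = (Q**2 + Q**2) + Q**2*(5 + Q) = 2*Q**2 + Q**2*(5 + Q))
315 - (K(-5 + 8) - 1*182) = 315 - ((-5 + 8)**2*(7 + (-5 + 8)) - 1*182) = 315 - (3**2*(7 + 3) - 182) = 315 - (9*10 - 182) = 315 - (90 - 182) = 315 - 1*(-92) = 315 + 92 = 407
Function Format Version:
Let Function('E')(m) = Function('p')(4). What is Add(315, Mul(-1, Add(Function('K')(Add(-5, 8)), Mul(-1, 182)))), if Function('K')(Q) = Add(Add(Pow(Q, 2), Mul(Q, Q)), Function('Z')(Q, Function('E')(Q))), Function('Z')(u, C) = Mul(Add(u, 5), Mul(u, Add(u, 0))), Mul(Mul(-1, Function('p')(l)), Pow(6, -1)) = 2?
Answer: 407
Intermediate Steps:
Function('p')(l) = -12 (Function('p')(l) = Mul(-6, 2) = -12)
Function('E')(m) = -12
Function('Z')(u, C) = Mul(Pow(u, 2), Add(5, u)) (Function('Z')(u, C) = Mul(Add(5, u), Mul(u, u)) = Mul(Add(5, u), Pow(u, 2)) = Mul(Pow(u, 2), Add(5, u)))
Function('K')(Q) = Add(Mul(2, Pow(Q, 2)), Mul(Pow(Q, 2), Add(5, Q))) (Function('K')(Q) = Add(Add(Pow(Q, 2), Mul(Q, Q)), Mul(Pow(Q, 2), Add(5, Q))) = Add(Add(Pow(Q, 2), Pow(Q, 2)), Mul(Pow(Q, 2), Add(5, Q))) = Add(Mul(2, Pow(Q, 2)), Mul(Pow(Q, 2), Add(5, Q))))
Add(315, Mul(-1, Add(Function('K')(Add(-5, 8)), Mul(-1, 182)))) = Add(315, Mul(-1, Add(Mul(Pow(Add(-5, 8), 2), Add(7, Add(-5, 8))), Mul(-1, 182)))) = Add(315, Mul(-1, Add(Mul(Pow(3, 2), Add(7, 3)), -182))) = Add(315, Mul(-1, Add(Mul(9, 10), -182))) = Add(315, Mul(-1, Add(90, -182))) = Add(315, Mul(-1, -92)) = Add(315, 92) = 407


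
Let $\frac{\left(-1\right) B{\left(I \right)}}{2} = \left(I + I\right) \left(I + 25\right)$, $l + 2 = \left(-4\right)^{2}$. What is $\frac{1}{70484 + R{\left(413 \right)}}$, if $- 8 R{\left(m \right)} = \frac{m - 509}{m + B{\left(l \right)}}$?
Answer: $\frac{1771}{124827152} \approx 1.4188 \cdot 10^{-5}$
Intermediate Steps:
$l = 14$ ($l = -2 + \left(-4\right)^{2} = -2 + 16 = 14$)
$B{\left(I \right)} = - 4 I \left(25 + I\right)$ ($B{\left(I \right)} = - 2 \left(I + I\right) \left(I + 25\right) = - 2 \cdot 2 I \left(25 + I\right) = - 4 I \left(25 + I\right)$)
$R{\left(m \right)} = - \frac{-509 + m}{8 \left(-2184 + m\right)}$ ($R{\left(m \right)} = - \frac{\left(m - 509\right) \frac{1}{m - 56 \left(25 + 14\right)}}{8} = - \frac{\left(-509 + m\right) \frac{1}{m - 56 \cdot 39}}{8} = - \frac{\left(-509 + m\right) \frac{1}{m - 2184}}{8} = - \frac{\left(-509 + m\right) \frac{1}{-2184 + m}}{8} = - \frac{\frac{1}{-2184 + m} \left(-509 + m\right)}{8} = - \frac{-509 + m}{8 \left(-2184 + m\right)}$)
$\frac{1}{70484 + R{\left(413 \right)}} = \frac{1}{70484 + \frac{509 - 413}{8 \left(-2184 + 413\right)}} = \frac{1}{70484 + \frac{509 - 413}{8 \left(-1771\right)}} = \frac{1}{70484 + \frac{1}{8} \left(- \frac{1}{1771}\right) 96} = \frac{1}{70484 - \frac{12}{1771}} = \frac{1}{\frac{124827152}{1771}} = \frac{1771}{124827152}$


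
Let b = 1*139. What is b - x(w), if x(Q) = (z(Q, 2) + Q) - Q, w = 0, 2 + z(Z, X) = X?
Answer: 139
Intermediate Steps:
z(Z, X) = -2 + X
b = 139
x(Q) = 0 (x(Q) = ((-2 + 2) + Q) - Q = (0 + Q) - Q = Q - Q = 0)
b - x(w) = 139 - 1*0 = 139 + 0 = 139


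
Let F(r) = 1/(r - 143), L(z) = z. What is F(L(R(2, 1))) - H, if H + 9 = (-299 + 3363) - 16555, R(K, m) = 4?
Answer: 1876499/139 ≈ 13500.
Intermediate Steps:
H = -13500 (H = -9 + ((-299 + 3363) - 16555) = -9 + (3064 - 16555) = -9 - 13491 = -13500)
F(r) = 1/(-143 + r)
F(L(R(2, 1))) - H = 1/(-143 + 4) - 1*(-13500) = 1/(-139) + 13500 = -1/139 + 13500 = 1876499/139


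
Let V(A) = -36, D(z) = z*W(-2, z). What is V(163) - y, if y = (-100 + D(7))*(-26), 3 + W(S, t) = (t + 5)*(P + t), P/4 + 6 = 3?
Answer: -14102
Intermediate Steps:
P = -12 (P = -24 + 4*3 = -24 + 12 = -12)
W(S, t) = -3 + (-12 + t)*(5 + t) (W(S, t) = -3 + (t + 5)*(-12 + t) = -3 + (5 + t)*(-12 + t) = -3 + (-12 + t)*(5 + t))
D(z) = z*(-63 + z² - 7*z)
y = 14066 (y = (-100 + 7*(-63 + 7² - 7*7))*(-26) = (-100 + 7*(-63 + 49 - 49))*(-26) = (-100 + 7*(-63))*(-26) = (-100 - 441)*(-26) = -541*(-26) = 14066)
V(163) - y = -36 - 1*14066 = -36 - 14066 = -14102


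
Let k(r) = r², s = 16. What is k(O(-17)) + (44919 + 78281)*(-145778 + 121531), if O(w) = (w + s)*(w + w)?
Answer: -2987229244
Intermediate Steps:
O(w) = 2*w*(16 + w) (O(w) = (w + 16)*(w + w) = (16 + w)*(2*w) = 2*w*(16 + w))
k(O(-17)) + (44919 + 78281)*(-145778 + 121531) = (2*(-17)*(16 - 17))² + (44919 + 78281)*(-145778 + 121531) = (2*(-17)*(-1))² + 123200*(-24247) = 34² - 2987230400 = 1156 - 2987230400 = -2987229244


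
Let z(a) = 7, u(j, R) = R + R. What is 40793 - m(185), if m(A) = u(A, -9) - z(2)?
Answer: 40818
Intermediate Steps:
u(j, R) = 2*R
m(A) = -25 (m(A) = 2*(-9) - 1*7 = -18 - 7 = -25)
40793 - m(185) = 40793 - 1*(-25) = 40793 + 25 = 40818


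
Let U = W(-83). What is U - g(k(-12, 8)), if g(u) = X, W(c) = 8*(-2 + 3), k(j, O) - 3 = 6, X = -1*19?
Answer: 27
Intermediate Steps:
X = -19
k(j, O) = 9 (k(j, O) = 3 + 6 = 9)
W(c) = 8 (W(c) = 8*1 = 8)
g(u) = -19
U = 8
U - g(k(-12, 8)) = 8 - 1*(-19) = 8 + 19 = 27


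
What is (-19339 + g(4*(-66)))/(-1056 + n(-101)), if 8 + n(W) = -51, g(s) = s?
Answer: 19603/1115 ≈ 17.581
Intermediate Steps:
n(W) = -59 (n(W) = -8 - 51 = -59)
(-19339 + g(4*(-66)))/(-1056 + n(-101)) = (-19339 + 4*(-66))/(-1056 - 59) = (-19339 - 264)/(-1115) = -19603*(-1/1115) = 19603/1115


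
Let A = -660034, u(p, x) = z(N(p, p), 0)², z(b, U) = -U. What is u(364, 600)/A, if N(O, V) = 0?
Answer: 0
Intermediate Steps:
u(p, x) = 0 (u(p, x) = (-1*0)² = 0² = 0)
u(364, 600)/A = 0/(-660034) = 0*(-1/660034) = 0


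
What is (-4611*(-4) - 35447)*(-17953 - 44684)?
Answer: 1065016911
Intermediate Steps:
(-4611*(-4) - 35447)*(-17953 - 44684) = (18444 - 35447)*(-62637) = -17003*(-62637) = 1065016911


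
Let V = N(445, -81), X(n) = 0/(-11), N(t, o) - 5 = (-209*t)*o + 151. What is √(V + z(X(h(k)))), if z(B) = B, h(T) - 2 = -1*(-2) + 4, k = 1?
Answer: √7533561 ≈ 2744.7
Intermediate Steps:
h(T) = 8 (h(T) = 2 + (-1*(-2) + 4) = 2 + (2 + 4) = 2 + 6 = 8)
N(t, o) = 156 - 209*o*t (N(t, o) = 5 + ((-209*t)*o + 151) = 5 + (-209*o*t + 151) = 5 + (151 - 209*o*t) = 156 - 209*o*t)
X(n) = 0 (X(n) = 0*(-1/11) = 0)
V = 7533561 (V = 156 - 209*(-81)*445 = 156 + 7533405 = 7533561)
√(V + z(X(h(k)))) = √(7533561 + 0) = √7533561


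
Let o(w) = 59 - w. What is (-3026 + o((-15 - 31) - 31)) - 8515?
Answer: -11405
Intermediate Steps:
(-3026 + o((-15 - 31) - 31)) - 8515 = (-3026 + (59 - ((-15 - 31) - 31))) - 8515 = (-3026 + (59 - (-46 - 31))) - 8515 = (-3026 + (59 - 1*(-77))) - 8515 = (-3026 + (59 + 77)) - 8515 = (-3026 + 136) - 8515 = -2890 - 8515 = -11405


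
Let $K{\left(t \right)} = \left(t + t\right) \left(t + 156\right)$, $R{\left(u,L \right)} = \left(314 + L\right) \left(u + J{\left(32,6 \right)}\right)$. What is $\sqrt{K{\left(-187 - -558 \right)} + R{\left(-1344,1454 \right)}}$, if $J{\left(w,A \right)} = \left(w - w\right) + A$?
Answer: $5 i \sqrt{78982} \approx 1405.2 i$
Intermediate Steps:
$J{\left(w,A \right)} = A$ ($J{\left(w,A \right)} = 0 + A = A$)
$R{\left(u,L \right)} = \left(6 + u\right) \left(314 + L\right)$ ($R{\left(u,L \right)} = \left(314 + L\right) \left(u + 6\right) = \left(314 + L\right) \left(6 + u\right) = \left(6 + u\right) \left(314 + L\right)$)
$K{\left(t \right)} = 2 t \left(156 + t\right)$
$\sqrt{K{\left(-187 - -558 \right)} + R{\left(-1344,1454 \right)}} = \sqrt{2 \left(-187 - -558\right) \left(156 - -371\right) + \left(1884 + 6 \cdot 1454 + 314 \left(-1344\right) + 1454 \left(-1344\right)\right)} = \sqrt{2 \left(-187 + 558\right) \left(156 + \left(-187 + 558\right)\right) + \left(1884 + 8724 - 422016 - 1954176\right)} = \sqrt{2 \cdot 371 \left(156 + 371\right) - 2365584} = \sqrt{2 \cdot 371 \cdot 527 - 2365584} = \sqrt{391034 - 2365584} = \sqrt{-1974550} = 5 i \sqrt{78982}$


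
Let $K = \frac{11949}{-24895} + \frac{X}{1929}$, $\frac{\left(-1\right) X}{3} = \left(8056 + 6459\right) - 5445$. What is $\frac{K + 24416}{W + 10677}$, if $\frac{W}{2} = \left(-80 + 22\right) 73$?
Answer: $\frac{390605272903}{35360534365} \approx 11.046$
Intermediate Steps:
$W = -8468$ ($W = 2 \left(-80 + 22\right) 73 = 2 \left(\left(-58\right) 73\right) = 2 \left(-4234\right) = -8468$)
$X = -27210$ ($X = - 3 \left(\left(8056 + 6459\right) - 5445\right) = - 3 \left(14515 - 5445\right) = \left(-3\right) 9070 = -27210$)
$K = - \frac{233480857}{16007485}$ ($K = \frac{11949}{-24895} - \frac{27210}{1929} = 11949 \left(- \frac{1}{24895}\right) - \frac{9070}{643} = - \frac{11949}{24895} - \frac{9070}{643} = - \frac{233480857}{16007485} \approx -14.586$)
$\frac{K + 24416}{W + 10677} = \frac{- \frac{233480857}{16007485} + 24416}{-8468 + 10677} = \frac{390605272903}{16007485 \cdot 2209} = \frac{390605272903}{16007485} \cdot \frac{1}{2209} = \frac{390605272903}{35360534365}$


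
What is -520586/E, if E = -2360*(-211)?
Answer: -260293/248980 ≈ -1.0454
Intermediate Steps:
E = 497960
-520586/E = -520586/497960 = -520586*1/497960 = -260293/248980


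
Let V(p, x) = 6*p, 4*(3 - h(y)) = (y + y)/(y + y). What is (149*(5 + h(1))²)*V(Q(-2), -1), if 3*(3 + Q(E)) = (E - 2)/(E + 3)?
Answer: -1861457/8 ≈ -2.3268e+5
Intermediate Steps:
h(y) = 11/4 (h(y) = 3 - (y + y)/(4*(y + y)) = 3 - 2*y/(4*(2*y)) = 3 - 2*y*1/(2*y)/4 = 3 - ¼*1 = 3 - ¼ = 11/4)
Q(E) = -3 + (-2 + E)/(3*(3 + E)) (Q(E) = -3 + ((E - 2)/(E + 3))/3 = -3 + ((-2 + E)/(3 + E))/3 = -3 + (-2 + E)/(3*(3 + E)))
(149*(5 + h(1))²)*V(Q(-2), -1) = (149*(5 + 11/4)²)*(6*((-29 - 8*(-2))/(3*(3 - 2)))) = (149*(31/4)²)*(6*((⅓)*(-29 + 16)/1)) = (149*(961/16))*(6*((⅓)*1*(-13))) = 143189*(6*(-13/3))/16 = (143189/16)*(-26) = -1861457/8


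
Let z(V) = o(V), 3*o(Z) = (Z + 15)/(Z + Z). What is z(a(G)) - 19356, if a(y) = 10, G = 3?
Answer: -232267/12 ≈ -19356.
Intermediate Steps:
o(Z) = (15 + Z)/(6*Z) (o(Z) = ((Z + 15)/(Z + Z))/3 = ((15 + Z)/((2*Z)))/3 = ((15 + Z)*(1/(2*Z)))/3 = ((15 + Z)/(2*Z))/3 = (15 + Z)/(6*Z))
z(V) = (15 + V)/(6*V)
z(a(G)) - 19356 = (⅙)*(15 + 10)/10 - 19356 = (⅙)*(⅒)*25 - 19356 = 5/12 - 19356 = -232267/12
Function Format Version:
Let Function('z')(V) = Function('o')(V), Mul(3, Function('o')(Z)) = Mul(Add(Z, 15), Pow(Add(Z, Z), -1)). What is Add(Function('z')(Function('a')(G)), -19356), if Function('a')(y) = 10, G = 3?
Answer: Rational(-232267, 12) ≈ -19356.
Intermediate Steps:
Function('o')(Z) = Mul(Rational(1, 6), Pow(Z, -1), Add(15, Z)) (Function('o')(Z) = Mul(Rational(1, 3), Mul(Add(Z, 15), Pow(Add(Z, Z), -1))) = Mul(Rational(1, 3), Mul(Add(15, Z), Pow(Mul(2, Z), -1))) = Mul(Rational(1, 3), Mul(Add(15, Z), Mul(Rational(1, 2), Pow(Z, -1)))) = Mul(Rational(1, 3), Mul(Rational(1, 2), Pow(Z, -1), Add(15, Z))) = Mul(Rational(1, 6), Pow(Z, -1), Add(15, Z)))
Function('z')(V) = Mul(Rational(1, 6), Pow(V, -1), Add(15, V))
Add(Function('z')(Function('a')(G)), -19356) = Add(Mul(Rational(1, 6), Pow(10, -1), Add(15, 10)), -19356) = Add(Mul(Rational(1, 6), Rational(1, 10), 25), -19356) = Add(Rational(5, 12), -19356) = Rational(-232267, 12)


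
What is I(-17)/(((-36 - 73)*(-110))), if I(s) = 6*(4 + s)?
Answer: -39/5995 ≈ -0.0065054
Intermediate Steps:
I(s) = 24 + 6*s
I(-17)/(((-36 - 73)*(-110))) = (24 + 6*(-17))/(((-36 - 73)*(-110))) = (24 - 102)/((-109*(-110))) = -78/11990 = -78*1/11990 = -39/5995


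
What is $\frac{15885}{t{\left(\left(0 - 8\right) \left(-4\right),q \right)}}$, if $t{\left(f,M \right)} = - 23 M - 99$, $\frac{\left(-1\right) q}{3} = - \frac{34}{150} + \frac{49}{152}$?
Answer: $- \frac{60363000}{351107} \approx -171.92$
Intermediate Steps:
$q = - \frac{1091}{3800}$ ($q = - 3 \left(- \frac{34}{150} + \frac{49}{152}\right) = - 3 \left(\left(-34\right) \frac{1}{150} + 49 \cdot \frac{1}{152}\right) = - 3 \left(- \frac{17}{75} + \frac{49}{152}\right) = \left(-3\right) \frac{1091}{11400} = - \frac{1091}{3800} \approx -0.28711$)
$t{\left(f,M \right)} = -99 - 23 M$
$\frac{15885}{t{\left(\left(0 - 8\right) \left(-4\right),q \right)}} = \frac{15885}{-99 - - \frac{25093}{3800}} = \frac{15885}{-99 + \frac{25093}{3800}} = \frac{15885}{- \frac{351107}{3800}} = 15885 \left(- \frac{3800}{351107}\right) = - \frac{60363000}{351107}$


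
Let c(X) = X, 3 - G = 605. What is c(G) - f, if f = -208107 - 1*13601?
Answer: 221106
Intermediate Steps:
G = -602 (G = 3 - 1*605 = 3 - 605 = -602)
f = -221708 (f = -208107 - 13601 = -221708)
c(G) - f = -602 - 1*(-221708) = -602 + 221708 = 221106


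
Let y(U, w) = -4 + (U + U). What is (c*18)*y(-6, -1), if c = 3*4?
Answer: -3456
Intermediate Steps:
y(U, w) = -4 + 2*U
c = 12
(c*18)*y(-6, -1) = (12*18)*(-4 + 2*(-6)) = 216*(-4 - 12) = 216*(-16) = -3456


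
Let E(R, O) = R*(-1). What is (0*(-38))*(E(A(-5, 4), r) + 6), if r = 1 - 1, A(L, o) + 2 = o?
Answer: 0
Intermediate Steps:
A(L, o) = -2 + o
r = 0
E(R, O) = -R
(0*(-38))*(E(A(-5, 4), r) + 6) = (0*(-38))*(-(-2 + 4) + 6) = 0*(-1*2 + 6) = 0*(-2 + 6) = 0*4 = 0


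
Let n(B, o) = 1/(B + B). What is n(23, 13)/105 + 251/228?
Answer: 202093/183540 ≈ 1.1011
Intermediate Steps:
n(B, o) = 1/(2*B)
n(23, 13)/105 + 251/228 = ((1/2)/23)/105 + 251/228 = ((1/2)*(1/23))*(1/105) + 251*(1/228) = (1/46)*(1/105) + 251/228 = 1/4830 + 251/228 = 202093/183540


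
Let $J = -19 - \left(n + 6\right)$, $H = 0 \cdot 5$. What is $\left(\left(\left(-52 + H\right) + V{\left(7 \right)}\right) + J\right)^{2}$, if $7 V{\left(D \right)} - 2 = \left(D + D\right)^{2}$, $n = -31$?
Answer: $\frac{15376}{49} \approx 313.8$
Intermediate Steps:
$V{\left(D \right)} = \frac{2}{7} + \frac{4 D^{2}}{7}$ ($V{\left(D \right)} = \frac{2}{7} + \frac{\left(D + D\right)^{2}}{7} = \frac{2}{7} + \frac{\left(2 D\right)^{2}}{7} = \frac{2}{7} + \frac{4 D^{2}}{7}$)
$H = 0$
$J = 6$ ($J = -19 - \left(-31 + 6\right) = -19 - -25 = -19 + 25 = 6$)
$\left(\left(\left(-52 + H\right) + V{\left(7 \right)}\right) + J\right)^{2} = \left(\left(\left(-52 + 0\right) + \left(\frac{2}{7} + \frac{4 \cdot 7^{2}}{7}\right)\right) + 6\right)^{2} = \left(\left(-52 + \left(\frac{2}{7} + \frac{4}{7} \cdot 49\right)\right) + 6\right)^{2} = \left(\left(-52 + \left(\frac{2}{7} + 28\right)\right) + 6\right)^{2} = \left(\left(-52 + \frac{198}{7}\right) + 6\right)^{2} = \left(- \frac{166}{7} + 6\right)^{2} = \left(- \frac{124}{7}\right)^{2} = \frac{15376}{49}$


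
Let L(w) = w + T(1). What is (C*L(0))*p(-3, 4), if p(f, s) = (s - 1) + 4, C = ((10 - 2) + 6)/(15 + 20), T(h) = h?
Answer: 14/5 ≈ 2.8000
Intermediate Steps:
C = 2/5 (C = (8 + 6)/35 = 14*(1/35) = 2/5 ≈ 0.40000)
L(w) = 1 + w (L(w) = w + 1 = 1 + w)
p(f, s) = 3 + s (p(f, s) = (-1 + s) + 4 = 3 + s)
(C*L(0))*p(-3, 4) = (2*(1 + 0)/5)*(3 + 4) = ((2/5)*1)*7 = (2/5)*7 = 14/5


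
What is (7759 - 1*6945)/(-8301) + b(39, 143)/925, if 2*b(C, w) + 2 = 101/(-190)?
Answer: -7840913/78859500 ≈ -0.099429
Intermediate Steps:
b(C, w) = -481/380 (b(C, w) = -1 + (101/(-190))/2 = -1 + (101*(-1/190))/2 = -1 + (1/2)*(-101/190) = -1 - 101/380 = -481/380)
(7759 - 1*6945)/(-8301) + b(39, 143)/925 = (7759 - 1*6945)/(-8301) - 481/380/925 = (7759 - 6945)*(-1/8301) - 481/380*1/925 = 814*(-1/8301) - 13/9500 = -814/8301 - 13/9500 = -7840913/78859500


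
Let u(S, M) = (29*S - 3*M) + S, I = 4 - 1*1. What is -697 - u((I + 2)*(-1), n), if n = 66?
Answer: -349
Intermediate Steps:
I = 3 (I = 4 - 1 = 3)
u(S, M) = -3*M + 30*S (u(S, M) = (-3*M + 29*S) + S = -3*M + 30*S)
-697 - u((I + 2)*(-1), n) = -697 - (-3*66 + 30*((3 + 2)*(-1))) = -697 - (-198 + 30*(5*(-1))) = -697 - (-198 + 30*(-5)) = -697 - (-198 - 150) = -697 - 1*(-348) = -697 + 348 = -349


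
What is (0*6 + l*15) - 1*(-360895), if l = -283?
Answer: 356650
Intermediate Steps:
(0*6 + l*15) - 1*(-360895) = (0*6 - 283*15) - 1*(-360895) = (0 - 4245) + 360895 = -4245 + 360895 = 356650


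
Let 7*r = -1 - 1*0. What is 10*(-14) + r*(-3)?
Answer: -977/7 ≈ -139.57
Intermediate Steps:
r = -1/7 (r = (-1 - 1*0)/7 = (-1 + 0)/7 = (1/7)*(-1) = -1/7 ≈ -0.14286)
10*(-14) + r*(-3) = 10*(-14) - 1/7*(-3) = -140 + 3/7 = -977/7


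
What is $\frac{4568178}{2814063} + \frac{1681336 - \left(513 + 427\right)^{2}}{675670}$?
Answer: $\frac{888576698438}{316896324535} \approx 2.804$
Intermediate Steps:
$\frac{4568178}{2814063} + \frac{1681336 - \left(513 + 427\right)^{2}}{675670} = 4568178 \cdot \frac{1}{2814063} + \left(1681336 - 940^{2}\right) \frac{1}{675670} = \frac{1522726}{938021} + \left(1681336 - 883600\right) \frac{1}{675670} = \frac{1522726}{938021} + 797736 \cdot \frac{1}{675670} = \frac{1522726}{938021} + \frac{398868}{337835} = \frac{888576698438}{316896324535}$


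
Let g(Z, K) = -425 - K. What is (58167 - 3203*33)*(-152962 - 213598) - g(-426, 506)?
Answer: 17423330851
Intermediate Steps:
(58167 - 3203*33)*(-152962 - 213598) - g(-426, 506) = (58167 - 3203*33)*(-152962 - 213598) - (-425 - 1*506) = (58167 - 105699)*(-366560) - (-425 - 506) = -47532*(-366560) - 1*(-931) = 17423329920 + 931 = 17423330851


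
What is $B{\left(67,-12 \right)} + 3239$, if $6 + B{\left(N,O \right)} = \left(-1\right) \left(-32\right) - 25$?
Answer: $3240$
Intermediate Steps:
$B{\left(N,O \right)} = 1$ ($B{\left(N,O \right)} = -6 - -7 = -6 + \left(32 - 25\right) = -6 + 7 = 1$)
$B{\left(67,-12 \right)} + 3239 = 1 + 3239 = 3240$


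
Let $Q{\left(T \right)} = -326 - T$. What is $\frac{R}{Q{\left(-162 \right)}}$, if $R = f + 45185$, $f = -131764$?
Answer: $\frac{86579}{164} \approx 527.92$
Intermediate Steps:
$R = -86579$ ($R = -131764 + 45185 = -86579$)
$\frac{R}{Q{\left(-162 \right)}} = - \frac{86579}{-326 - -162} = - \frac{86579}{-326 + 162} = - \frac{86579}{-164} = \left(-86579\right) \left(- \frac{1}{164}\right) = \frac{86579}{164}$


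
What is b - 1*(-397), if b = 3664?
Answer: 4061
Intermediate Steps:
b - 1*(-397) = 3664 - 1*(-397) = 3664 + 397 = 4061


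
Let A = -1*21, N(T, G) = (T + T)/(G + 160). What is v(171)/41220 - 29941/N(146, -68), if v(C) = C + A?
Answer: -946195117/100302 ≈ -9433.5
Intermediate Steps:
N(T, G) = 2*T/(160 + G) (N(T, G) = (2*T)/(160 + G) = 2*T/(160 + G))
A = -21
v(C) = -21 + C (v(C) = C - 21 = -21 + C)
v(171)/41220 - 29941/N(146, -68) = (-21 + 171)/41220 - 29941/(2*146/(160 - 68)) = 150*(1/41220) - 29941/(2*146/92) = 5/1374 - 29941/(2*146*(1/92)) = 5/1374 - 29941/73/23 = 5/1374 - 29941*23/73 = 5/1374 - 688643/73 = -946195117/100302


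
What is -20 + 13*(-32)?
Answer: -436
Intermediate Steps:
-20 + 13*(-32) = -20 - 416 = -436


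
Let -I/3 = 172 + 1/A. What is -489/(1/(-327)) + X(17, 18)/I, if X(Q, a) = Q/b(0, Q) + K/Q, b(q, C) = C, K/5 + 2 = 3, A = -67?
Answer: 93970674245/587673 ≈ 1.5990e+5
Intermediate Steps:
K = 5 (K = -10 + 5*3 = -10 + 15 = 5)
X(Q, a) = 1 + 5/Q (X(Q, a) = Q/Q + 5/Q = 1 + 5/Q)
I = -34569/67 (I = -3*(172 + 1/(-67)) = -3*(172 - 1/67) = -3*11523/67 = -34569/67 ≈ -515.96)
-489/(1/(-327)) + X(17, 18)/I = -489/(1/(-327)) + ((5 + 17)/17)/(-34569/67) = -489/(-1/327) + ((1/17)*22)*(-67/34569) = -489*(-327) + (22/17)*(-67/34569) = 159903 - 1474/587673 = 93970674245/587673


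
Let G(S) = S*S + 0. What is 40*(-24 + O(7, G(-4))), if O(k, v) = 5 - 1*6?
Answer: -1000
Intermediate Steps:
G(S) = S² (G(S) = S² + 0 = S²)
O(k, v) = -1 (O(k, v) = 5 - 6 = -1)
40*(-24 + O(7, G(-4))) = 40*(-24 - 1) = 40*(-25) = -1000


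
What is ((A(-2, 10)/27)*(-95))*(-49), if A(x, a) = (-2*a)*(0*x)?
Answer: 0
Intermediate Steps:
A(x, a) = 0 (A(x, a) = -2*a*0 = 0)
((A(-2, 10)/27)*(-95))*(-49) = ((0/27)*(-95))*(-49) = ((0*(1/27))*(-95))*(-49) = (0*(-95))*(-49) = 0*(-49) = 0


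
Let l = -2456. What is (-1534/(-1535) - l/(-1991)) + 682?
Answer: 2083602404/3056185 ≈ 681.77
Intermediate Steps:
(-1534/(-1535) - l/(-1991)) + 682 = (-1534/(-1535) - 1*(-2456)/(-1991)) + 682 = (-1534*(-1/1535) + 2456*(-1/1991)) + 682 = (1534/1535 - 2456/1991) + 682 = -715766/3056185 + 682 = 2083602404/3056185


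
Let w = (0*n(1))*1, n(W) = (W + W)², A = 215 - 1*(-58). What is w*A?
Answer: 0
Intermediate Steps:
A = 273 (A = 215 + 58 = 273)
n(W) = 4*W² (n(W) = (2*W)² = 4*W²)
w = 0 (w = (0*(4*1²))*1 = (0*(4*1))*1 = (0*4)*1 = 0*1 = 0)
w*A = 0*273 = 0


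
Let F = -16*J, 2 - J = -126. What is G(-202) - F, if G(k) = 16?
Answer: 2064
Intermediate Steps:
J = 128 (J = 2 - 1*(-126) = 2 + 126 = 128)
F = -2048 (F = -16*128 = -2048)
G(-202) - F = 16 - 1*(-2048) = 16 + 2048 = 2064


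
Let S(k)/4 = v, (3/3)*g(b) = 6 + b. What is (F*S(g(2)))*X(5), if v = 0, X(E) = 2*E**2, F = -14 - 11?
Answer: 0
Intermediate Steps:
g(b) = 6 + b
F = -25
S(k) = 0 (S(k) = 4*0 = 0)
(F*S(g(2)))*X(5) = (-25*0)*(2*5**2) = 0*(2*25) = 0*50 = 0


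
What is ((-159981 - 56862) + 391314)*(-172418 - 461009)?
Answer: -110514642117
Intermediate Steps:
((-159981 - 56862) + 391314)*(-172418 - 461009) = (-216843 + 391314)*(-633427) = 174471*(-633427) = -110514642117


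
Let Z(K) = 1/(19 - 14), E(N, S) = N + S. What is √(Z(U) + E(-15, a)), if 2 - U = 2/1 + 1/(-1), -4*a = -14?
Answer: I*√1130/10 ≈ 3.3615*I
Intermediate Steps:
a = 7/2 (a = -¼*(-14) = 7/2 ≈ 3.5000)
U = 1 (U = 2 - (2/1 + 1/(-1)) = 2 - (2*1 + 1*(-1)) = 2 - (2 - 1) = 2 - 1*1 = 2 - 1 = 1)
Z(K) = ⅕ (Z(K) = 1/5 = ⅕)
√(Z(U) + E(-15, a)) = √(⅕ + (-15 + 7/2)) = √(⅕ - 23/2) = √(-113/10) = I*√1130/10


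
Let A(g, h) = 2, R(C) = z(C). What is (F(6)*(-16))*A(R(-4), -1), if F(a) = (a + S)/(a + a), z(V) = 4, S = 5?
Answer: -88/3 ≈ -29.333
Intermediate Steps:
R(C) = 4
F(a) = (5 + a)/(2*a) (F(a) = (a + 5)/(a + a) = (5 + a)/((2*a)) = (5 + a)*(1/(2*a)) = (5 + a)/(2*a))
(F(6)*(-16))*A(R(-4), -1) = (((1/2)*(5 + 6)/6)*(-16))*2 = (((1/2)*(1/6)*11)*(-16))*2 = ((11/12)*(-16))*2 = -44/3*2 = -88/3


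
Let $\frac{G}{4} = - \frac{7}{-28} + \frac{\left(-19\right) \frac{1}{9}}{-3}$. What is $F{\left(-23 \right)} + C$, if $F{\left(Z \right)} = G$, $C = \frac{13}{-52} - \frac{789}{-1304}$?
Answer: $\frac{146813}{35208} \approx 4.1699$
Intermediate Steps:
$G = \frac{103}{27}$ ($G = 4 \left(- \frac{7}{-28} + \frac{\left(-19\right) \frac{1}{9}}{-3}\right) = 4 \left(\left(-7\right) \left(- \frac{1}{28}\right) + \left(-19\right) \frac{1}{9} \left(- \frac{1}{3}\right)\right) = 4 \left(\frac{1}{4} - - \frac{19}{27}\right) = 4 \left(\frac{1}{4} + \frac{19}{27}\right) = 4 \cdot \frac{103}{108} = \frac{103}{27} \approx 3.8148$)
$C = \frac{463}{1304}$ ($C = 13 \left(- \frac{1}{52}\right) - - \frac{789}{1304} = - \frac{1}{4} + \frac{789}{1304} = \frac{463}{1304} \approx 0.35506$)
$F{\left(Z \right)} = \frac{103}{27}$
$F{\left(-23 \right)} + C = \frac{103}{27} + \frac{463}{1304} = \frac{146813}{35208}$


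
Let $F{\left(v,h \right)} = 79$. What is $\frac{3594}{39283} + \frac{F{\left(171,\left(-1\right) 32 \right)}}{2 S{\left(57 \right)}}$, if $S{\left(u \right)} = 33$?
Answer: $\frac{3340561}{2592678} \approx 1.2885$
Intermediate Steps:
$\frac{3594}{39283} + \frac{F{\left(171,\left(-1\right) 32 \right)}}{2 S{\left(57 \right)}} = \frac{3594}{39283} + \frac{79}{2 \cdot 33} = 3594 \cdot \frac{1}{39283} + \frac{79}{66} = \frac{3594}{39283} + 79 \cdot \frac{1}{66} = \frac{3594}{39283} + \frac{79}{66} = \frac{3340561}{2592678}$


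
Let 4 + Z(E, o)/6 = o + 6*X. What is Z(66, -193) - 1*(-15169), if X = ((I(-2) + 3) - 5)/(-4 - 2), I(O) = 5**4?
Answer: 10249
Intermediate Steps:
I(O) = 625
X = -623/6 (X = ((625 + 3) - 5)/(-4 - 2) = (628 - 5)/(-6) = 623*(-1/6) = -623/6 ≈ -103.83)
Z(E, o) = -3762 + 6*o (Z(E, o) = -24 + 6*(o + 6*(-623/6)) = -24 + 6*(o - 623) = -24 + 6*(-623 + o) = -24 + (-3738 + 6*o) = -3762 + 6*o)
Z(66, -193) - 1*(-15169) = (-3762 + 6*(-193)) - 1*(-15169) = (-3762 - 1158) + 15169 = -4920 + 15169 = 10249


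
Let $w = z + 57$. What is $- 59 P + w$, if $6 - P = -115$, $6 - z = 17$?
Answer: $-7093$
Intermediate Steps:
$z = -11$ ($z = 6 - 17 = -11$)
$w = 46$ ($w = -11 + 57 = 46$)
$P = 121$ ($P = 6 - -115 = 6 + 115 = 121$)
$- 59 P + w = \left(-59\right) 121 + 46 = -7139 + 46 = -7093$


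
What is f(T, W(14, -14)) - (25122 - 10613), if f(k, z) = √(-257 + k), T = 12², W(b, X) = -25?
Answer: -14509 + I*√113 ≈ -14509.0 + 10.63*I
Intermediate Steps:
T = 144
f(T, W(14, -14)) - (25122 - 10613) = √(-257 + 144) - (25122 - 10613) = √(-113) - 1*14509 = I*√113 - 14509 = -14509 + I*√113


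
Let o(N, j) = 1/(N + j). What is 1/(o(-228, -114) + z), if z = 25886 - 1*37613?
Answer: -342/4010635 ≈ -8.5273e-5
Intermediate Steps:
z = -11727 (z = 25886 - 37613 = -11727)
1/(o(-228, -114) + z) = 1/(1/(-228 - 114) - 11727) = 1/(1/(-342) - 11727) = 1/(-1/342 - 11727) = 1/(-4010635/342) = -342/4010635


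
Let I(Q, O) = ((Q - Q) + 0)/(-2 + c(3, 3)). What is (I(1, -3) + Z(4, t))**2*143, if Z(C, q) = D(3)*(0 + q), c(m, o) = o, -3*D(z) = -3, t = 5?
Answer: 3575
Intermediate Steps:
D(z) = 1 (D(z) = -1/3*(-3) = 1)
Z(C, q) = q (Z(C, q) = 1*(0 + q) = 1*q = q)
I(Q, O) = 0 (I(Q, O) = ((Q - Q) + 0)/(-2 + 3) = (0 + 0)/1 = 0*1 = 0)
(I(1, -3) + Z(4, t))**2*143 = (0 + 5)**2*143 = 5**2*143 = 25*143 = 3575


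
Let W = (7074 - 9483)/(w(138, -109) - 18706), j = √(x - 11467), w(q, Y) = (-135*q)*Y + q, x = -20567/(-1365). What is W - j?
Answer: -2409/2012102 - 4*I*√1333595445/1365 ≈ -0.0011973 - 107.01*I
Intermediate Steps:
x = 20567/1365 (x = -20567*(-1/1365) = 20567/1365 ≈ 15.067)
w(q, Y) = q - 135*Y*q (w(q, Y) = -135*Y*q + q = q - 135*Y*q)
j = 4*I*√1333595445/1365 (j = √(20567/1365 - 11467) = √(-15631888/1365) = 4*I*√1333595445/1365 ≈ 107.01*I)
W = -2409/2012102 (W = (7074 - 9483)/(138*(1 - 135*(-109)) - 18706) = -2409/(138*(1 + 14715) - 18706) = -2409/(138*14716 - 18706) = -2409/(2030808 - 18706) = -2409/2012102 ≈ -0.0011973)
W - j = -2409/2012102 - 4*I*√1333595445/1365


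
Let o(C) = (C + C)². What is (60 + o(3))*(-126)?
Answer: -12096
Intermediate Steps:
o(C) = 4*C² (o(C) = (2*C)² = 4*C²)
(60 + o(3))*(-126) = (60 + 4*3²)*(-126) = (60 + 4*9)*(-126) = (60 + 36)*(-126) = 96*(-126) = -12096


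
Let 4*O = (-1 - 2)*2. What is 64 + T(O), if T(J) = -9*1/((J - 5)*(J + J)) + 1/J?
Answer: 2452/39 ≈ 62.872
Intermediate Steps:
O = -3/2 (O = ((-1 - 2)*2)/4 = (-3*2)/4 = (1/4)*(-6) = -3/2 ≈ -1.5000)
T(J) = 1/J - 9/(2*J*(-5 + J)) (T(J) = -9*1/(2*J*(-5 + J)) + 1/J = -9/(2*J*(-5 + J)) + 1/J = 1/J - 9/(2*J*(-5 + J)))
64 + T(O) = 64 + (-19/2 - 3/2)/((-3/2)*(-5 - 3/2)) = 64 - 2/3*(-11)/(-13/2) = 64 - 2/3*(-2/13)*(-11) = 64 - 44/39 = 2452/39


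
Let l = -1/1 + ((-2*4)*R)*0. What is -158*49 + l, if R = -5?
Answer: -7743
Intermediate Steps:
l = -1 (l = -1/1 + (-2*4*(-5))*0 = -1*1 - 8*(-5)*0 = -1 + 40*0 = -1 + 0 = -1)
-158*49 + l = -158*49 - 1 = -7742 - 1 = -7743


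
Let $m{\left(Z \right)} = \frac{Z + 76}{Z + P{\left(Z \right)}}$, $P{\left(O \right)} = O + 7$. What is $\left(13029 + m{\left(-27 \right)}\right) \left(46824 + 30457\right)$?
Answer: $\frac{47320238234}{47} \approx 1.0068 \cdot 10^{9}$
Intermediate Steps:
$P{\left(O \right)} = 7 + O$
$m{\left(Z \right)} = \frac{76 + Z}{7 + 2 Z}$ ($m{\left(Z \right)} = \frac{Z + 76}{Z + \left(7 + Z\right)} = \frac{76 + Z}{7 + 2 Z}$)
$\left(13029 + m{\left(-27 \right)}\right) \left(46824 + 30457\right) = \left(13029 + \frac{76 - 27}{7 + 2 \left(-27\right)}\right) \left(46824 + 30457\right) = \left(13029 + \frac{1}{7 - 54} \cdot 49\right) 77281 = \left(13029 + \frac{1}{-47} \cdot 49\right) 77281 = \left(13029 - \frac{49}{47}\right) 77281 = \frac{612314}{47} \cdot 77281 = \frac{47320238234}{47}$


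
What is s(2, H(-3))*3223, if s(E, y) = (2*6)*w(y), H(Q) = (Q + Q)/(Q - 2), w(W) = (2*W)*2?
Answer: 928224/5 ≈ 1.8564e+5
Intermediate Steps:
w(W) = 4*W
H(Q) = 2*Q/(-2 + Q) (H(Q) = (2*Q)/(-2 + Q) = 2*Q/(-2 + Q))
s(E, y) = 48*y (s(E, y) = (2*6)*(4*y) = 12*(4*y) = 48*y)
s(2, H(-3))*3223 = (48*(2*(-3)/(-2 - 3)))*3223 = (48*(2*(-3)/(-5)))*3223 = (48*(2*(-3)*(-⅕)))*3223 = (48*(6/5))*3223 = (288/5)*3223 = 928224/5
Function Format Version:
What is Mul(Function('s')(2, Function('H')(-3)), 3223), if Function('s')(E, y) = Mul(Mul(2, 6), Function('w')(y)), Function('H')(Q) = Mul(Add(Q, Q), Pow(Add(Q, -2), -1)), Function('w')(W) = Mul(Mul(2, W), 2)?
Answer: Rational(928224, 5) ≈ 1.8564e+5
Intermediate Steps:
Function('w')(W) = Mul(4, W)
Function('H')(Q) = Mul(2, Q, Pow(Add(-2, Q), -1)) (Function('H')(Q) = Mul(Mul(2, Q), Pow(Add(-2, Q), -1)) = Mul(2, Q, Pow(Add(-2, Q), -1)))
Function('s')(E, y) = Mul(48, y) (Function('s')(E, y) = Mul(Mul(2, 6), Mul(4, y)) = Mul(12, Mul(4, y)) = Mul(48, y))
Mul(Function('s')(2, Function('H')(-3)), 3223) = Mul(Mul(48, Mul(2, -3, Pow(Add(-2, -3), -1))), 3223) = Mul(Mul(48, Mul(2, -3, Pow(-5, -1))), 3223) = Mul(Mul(48, Mul(2, -3, Rational(-1, 5))), 3223) = Mul(Mul(48, Rational(6, 5)), 3223) = Mul(Rational(288, 5), 3223) = Rational(928224, 5)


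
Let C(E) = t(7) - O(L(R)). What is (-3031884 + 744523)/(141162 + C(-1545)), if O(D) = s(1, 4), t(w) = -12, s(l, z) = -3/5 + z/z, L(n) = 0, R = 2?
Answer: -11436805/705748 ≈ -16.205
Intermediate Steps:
s(l, z) = 2/5 (s(l, z) = -3*1/5 + 1 = -3/5 + 1 = 2/5)
O(D) = 2/5
C(E) = -62/5 (C(E) = -12 - 1*2/5 = -12 - 2/5 = -62/5)
(-3031884 + 744523)/(141162 + C(-1545)) = (-3031884 + 744523)/(141162 - 62/5) = -2287361/705748/5 = -2287361*5/705748 = -11436805/705748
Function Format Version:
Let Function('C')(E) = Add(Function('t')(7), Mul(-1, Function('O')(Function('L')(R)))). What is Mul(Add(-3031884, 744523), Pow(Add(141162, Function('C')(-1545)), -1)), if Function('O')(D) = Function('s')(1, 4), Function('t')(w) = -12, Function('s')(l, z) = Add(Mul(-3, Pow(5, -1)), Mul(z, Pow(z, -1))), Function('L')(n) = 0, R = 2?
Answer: Rational(-11436805, 705748) ≈ -16.205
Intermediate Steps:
Function('s')(l, z) = Rational(2, 5) (Function('s')(l, z) = Add(Mul(-3, Rational(1, 5)), 1) = Add(Rational(-3, 5), 1) = Rational(2, 5))
Function('O')(D) = Rational(2, 5)
Function('C')(E) = Rational(-62, 5) (Function('C')(E) = Add(-12, Mul(-1, Rational(2, 5))) = Add(-12, Rational(-2, 5)) = Rational(-62, 5))
Mul(Add(-3031884, 744523), Pow(Add(141162, Function('C')(-1545)), -1)) = Mul(Add(-3031884, 744523), Pow(Add(141162, Rational(-62, 5)), -1)) = Mul(-2287361, Pow(Rational(705748, 5), -1)) = Mul(-2287361, Rational(5, 705748)) = Rational(-11436805, 705748)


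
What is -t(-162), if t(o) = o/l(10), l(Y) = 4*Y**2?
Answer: 81/200 ≈ 0.40500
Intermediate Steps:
t(o) = o/400 (t(o) = o/((4*10**2)) = o/((4*100)) = o/400)
-t(-162) = -(-162)/400 = -1*(-81/200) = 81/200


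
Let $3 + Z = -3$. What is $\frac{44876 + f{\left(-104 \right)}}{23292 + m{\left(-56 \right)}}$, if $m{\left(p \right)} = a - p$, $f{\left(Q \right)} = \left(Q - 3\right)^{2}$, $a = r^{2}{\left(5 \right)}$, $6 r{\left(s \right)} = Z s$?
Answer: $\frac{18775}{7791} \approx 2.4098$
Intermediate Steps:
$Z = -6$ ($Z = -3 - 3 = -6$)
$r{\left(s \right)} = - s$ ($r{\left(s \right)} = \frac{\left(-6\right) s}{6} = - s$)
$a = 25$ ($a = \left(\left(-1\right) 5\right)^{2} = \left(-5\right)^{2} = 25$)
$f{\left(Q \right)} = \left(-3 + Q\right)^{2}$
$m{\left(p \right)} = 25 - p$
$\frac{44876 + f{\left(-104 \right)}}{23292 + m{\left(-56 \right)}} = \frac{44876 + \left(-3 - 104\right)^{2}}{23292 + \left(25 - -56\right)} = \frac{44876 + \left(-107\right)^{2}}{23292 + \left(25 + 56\right)} = \frac{44876 + 11449}{23292 + 81} = \frac{56325}{23373} = 56325 \cdot \frac{1}{23373} = \frac{18775}{7791}$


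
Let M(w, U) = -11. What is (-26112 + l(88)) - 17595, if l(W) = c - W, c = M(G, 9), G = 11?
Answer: -43806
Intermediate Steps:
c = -11
l(W) = -11 - W
(-26112 + l(88)) - 17595 = (-26112 + (-11 - 1*88)) - 17595 = (-26112 + (-11 - 88)) - 17595 = (-26112 - 99) - 17595 = -26211 - 17595 = -43806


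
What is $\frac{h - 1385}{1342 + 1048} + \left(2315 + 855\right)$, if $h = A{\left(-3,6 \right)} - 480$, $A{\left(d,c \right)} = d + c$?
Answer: $\frac{3787219}{1195} \approx 3169.2$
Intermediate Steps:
$A{\left(d,c \right)} = c + d$
$h = -477$ ($h = \left(6 - 3\right) - 480 = 3 - 480 = -477$)
$\frac{h - 1385}{1342 + 1048} + \left(2315 + 855\right) = \frac{-477 - 1385}{1342 + 1048} + \left(2315 + 855\right) = - \frac{1862}{2390} + 3170 = \left(-1862\right) \frac{1}{2390} + 3170 = - \frac{931}{1195} + 3170 = \frac{3787219}{1195}$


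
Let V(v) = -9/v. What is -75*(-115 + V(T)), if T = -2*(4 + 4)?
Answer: 137325/16 ≈ 8582.8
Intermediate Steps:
T = -16 (T = -2*8 = -16)
-75*(-115 + V(T)) = -75*(-115 - 9/(-16)) = -75*(-115 - 9*(-1/16)) = -75*(-115 + 9/16) = -75*(-1831/16) = 137325/16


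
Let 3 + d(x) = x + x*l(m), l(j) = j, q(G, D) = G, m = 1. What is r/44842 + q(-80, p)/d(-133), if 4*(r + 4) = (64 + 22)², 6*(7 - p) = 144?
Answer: 4083665/12062498 ≈ 0.33854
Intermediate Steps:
p = -17 (p = 7 - ⅙*144 = 7 - 24 = -17)
r = 1845 (r = -4 + (64 + 22)²/4 = -4 + (¼)*86² = -4 + (¼)*7396 = -4 + 1849 = 1845)
d(x) = -3 + 2*x (d(x) = -3 + (x + x*1) = -3 + (x + x) = -3 + 2*x)
r/44842 + q(-80, p)/d(-133) = 1845/44842 - 80/(-3 + 2*(-133)) = 1845*(1/44842) - 80/(-3 - 266) = 1845/44842 - 80/(-269) = 1845/44842 - 80*(-1/269) = 1845/44842 + 80/269 = 4083665/12062498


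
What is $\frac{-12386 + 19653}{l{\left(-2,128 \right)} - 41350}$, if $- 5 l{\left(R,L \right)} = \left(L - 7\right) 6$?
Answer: $- \frac{36335}{207476} \approx -0.17513$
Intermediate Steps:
$l{\left(R,L \right)} = \frac{42}{5} - \frac{6 L}{5}$ ($l{\left(R,L \right)} = - \frac{\left(L - 7\right) 6}{5} = - \frac{\left(-7 + L\right) 6}{5} = - \frac{-42 + 6 L}{5} = \frac{42}{5} - \frac{6 L}{5}$)
$\frac{-12386 + 19653}{l{\left(-2,128 \right)} - 41350} = \frac{-12386 + 19653}{\left(\frac{42}{5} - \frac{768}{5}\right) - 41350} = \frac{7267}{\left(\frac{42}{5} - \frac{768}{5}\right) - 41350} = \frac{7267}{- \frac{726}{5} - 41350} = \frac{7267}{- \frac{207476}{5}} = 7267 \left(- \frac{5}{207476}\right) = - \frac{36335}{207476}$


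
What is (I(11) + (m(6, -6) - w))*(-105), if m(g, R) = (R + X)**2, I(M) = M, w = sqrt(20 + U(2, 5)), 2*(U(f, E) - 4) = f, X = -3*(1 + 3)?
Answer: -34650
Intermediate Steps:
X = -12 (X = -3*4 = -12)
U(f, E) = 4 + f/2
w = 5 (w = sqrt(20 + (4 + (1/2)*2)) = sqrt(20 + (4 + 1)) = sqrt(20 + 5) = sqrt(25) = 5)
m(g, R) = (-12 + R)**2 (m(g, R) = (R - 12)**2 = (-12 + R)**2)
(I(11) + (m(6, -6) - w))*(-105) = (11 + ((-12 - 6)**2 - 1*5))*(-105) = (11 + ((-18)**2 - 5))*(-105) = (11 + (324 - 5))*(-105) = (11 + 319)*(-105) = 330*(-105) = -34650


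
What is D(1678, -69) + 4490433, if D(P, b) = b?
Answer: 4490364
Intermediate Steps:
D(1678, -69) + 4490433 = -69 + 4490433 = 4490364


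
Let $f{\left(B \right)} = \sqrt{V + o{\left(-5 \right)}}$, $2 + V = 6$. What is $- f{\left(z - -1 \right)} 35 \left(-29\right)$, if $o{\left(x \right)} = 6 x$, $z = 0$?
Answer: $1015 i \sqrt{26} \approx 5175.5 i$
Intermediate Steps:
$V = 4$ ($V = -2 + 6 = 4$)
$f{\left(B \right)} = i \sqrt{26}$ ($f{\left(B \right)} = \sqrt{4 + 6 \left(-5\right)} = \sqrt{4 - 30} = \sqrt{-26} = i \sqrt{26}$)
$- f{\left(z - -1 \right)} 35 \left(-29\right) = - i \sqrt{26} \cdot 35 \left(-29\right) = - 35 i \sqrt{26} \left(-29\right) = 1015 i \sqrt{26}$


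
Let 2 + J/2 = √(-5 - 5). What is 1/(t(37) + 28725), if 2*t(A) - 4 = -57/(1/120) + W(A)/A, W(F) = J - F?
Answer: 138578098/3506919146369 - 148*I*√10/3506919146369 ≈ 3.9516e-5 - 1.3346e-10*I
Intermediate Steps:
J = -4 + 2*I*√10 (J = -4 + 2*√(-5 - 5) = -4 + 2*√(-10) = -4 + 2*(I*√10) = -4 + 2*I*√10 ≈ -4.0 + 6.3246*I)
W(F) = -4 - F + 2*I*√10 (W(F) = (-4 + 2*I*√10) - F = -4 - F + 2*I*√10)
t(A) = -3418 + (-4 - A + 2*I*√10)/(2*A) (t(A) = 2 + (-57/(1/120) + (-4 - A + 2*I*√10)/A)/2 = 2 + (-57/1/120 + (-4 - A + 2*I*√10)/A)/2 = 2 + (-57*120 + (-4 - A + 2*I*√10)/A)/2 = 2 + (-6840 + (-4 - A + 2*I*√10)/A)/2 = 2 + (-3420 + (-4 - A + 2*I*√10)/(2*A)) = -3418 + (-4 - A + 2*I*√10)/(2*A))
1/(t(37) + 28725) = 1/((-2 - 6837/2*37 + I*√10)/37 + 28725) = 1/((-2 - 252969/2 + I*√10)/37 + 28725) = 1/((-252973/2 + I*√10)/37 + 28725) = 1/((-252973/74 + I*√10/37) + 28725) = 1/(1872677/74 + I*√10/37)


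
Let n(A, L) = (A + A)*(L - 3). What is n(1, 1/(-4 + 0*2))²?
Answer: 169/4 ≈ 42.250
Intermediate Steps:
n(A, L) = 2*A*(-3 + L) (n(A, L) = (2*A)*(-3 + L) = 2*A*(-3 + L))
n(1, 1/(-4 + 0*2))² = (2*1*(-3 + 1/(-4 + 0*2)))² = (2*1*(-3 + 1/(-4 + 0)))² = (2*1*(-3 + 1/(-4)))² = (2*1*(-3 - ¼))² = (2*1*(-13/4))² = (-13/2)² = 169/4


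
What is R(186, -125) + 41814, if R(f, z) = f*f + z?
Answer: 76285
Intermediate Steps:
R(f, z) = z + f**2 (R(f, z) = f**2 + z = z + f**2)
R(186, -125) + 41814 = (-125 + 186**2) + 41814 = (-125 + 34596) + 41814 = 34471 + 41814 = 76285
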